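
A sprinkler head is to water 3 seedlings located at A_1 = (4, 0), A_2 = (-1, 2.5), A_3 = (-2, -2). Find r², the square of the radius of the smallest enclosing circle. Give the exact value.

10.625

Side lengths²: A_1A_2² = 31.25, A_1A_3² = 40, A_2A_3² = 21.25.
Since A_1A_3² = 40 < 31.25 + 21.25 = 52.5, the triangle is acute, so the smallest enclosing circle is the circumcircle.
Circumcentre = (0.75, -0.25), r² = 10.625.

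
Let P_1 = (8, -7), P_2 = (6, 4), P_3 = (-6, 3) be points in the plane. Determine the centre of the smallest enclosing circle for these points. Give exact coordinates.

(1, -2)

Side lengths²: P_1P_2² = 125, P_1P_3² = 296, P_2P_3² = 145.
Since P_1P_3² = 296 ≥ 145 + 125 = 270, the angle opposite P_1P_3 is not acute, so the smallest enclosing circle has P_1P_3 as diameter.
Centre = midpoint of P_1P_3 = (1, -2), r² = 296/4 = 74.
Centre = (1, -2).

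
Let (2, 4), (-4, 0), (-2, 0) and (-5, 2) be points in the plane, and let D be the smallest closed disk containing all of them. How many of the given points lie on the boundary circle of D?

3

By Welzl's lemma the MEC is supported by two points (diametrically opposite) or three points (on a circumcircle).
The minimum enclosing circle is determined by three boundary points: (2, 4), (-4, 0), (-5, 2).
Their circumcentre is (-1.375, 2.5625) with r² = 13.45703125.
The farthest remaining point (-2, 0) is at distance² 6.95703125 ≤ 13.45703125.
The points at distance exactly r from the centre are (2, 4), (-4, 0), (-5, 2) — 3 points.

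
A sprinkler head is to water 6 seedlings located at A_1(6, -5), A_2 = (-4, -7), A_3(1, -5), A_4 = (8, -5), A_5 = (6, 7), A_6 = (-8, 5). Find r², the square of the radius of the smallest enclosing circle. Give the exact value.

89

A smallest enclosing disk is always determined by at most three of the input points on its boundary.
The farthest pair is A_4–A_6 with squared distance 356. The circle on this segment as diameter has centre (0, 0) and r² = 356/4 = 89.
Check A_1: distance² to centre = 61 ≤ 89, so it lies inside.
All remaining points lie in this disk, and no smaller disk contains both endpoints, so this is the minimum enclosing circle.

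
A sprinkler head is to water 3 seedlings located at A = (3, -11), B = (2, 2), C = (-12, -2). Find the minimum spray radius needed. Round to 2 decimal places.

8.93

Side lengths²: AB² = 170, AC² = 306, BC² = 212.
Since AC² = 306 < 212 + 170 = 382, the triangle is acute, so the smallest enclosing circle is the circumcircle.
Circumcentre = (-111/31, -154/31), r² = 76585/961.
r = √(76585/961) ≈ 8.93.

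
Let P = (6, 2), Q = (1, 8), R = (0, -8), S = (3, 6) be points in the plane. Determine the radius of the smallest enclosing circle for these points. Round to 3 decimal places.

The minimum enclosing circle of a finite set is fixed by two of the points (as a diameter) or three (as a circumcircle).
The farthest pair is Q–R with squared distance 257. The circle on this segment as diameter has centre (0.5, 0) and r² = 257/4 = 64.25.
Check P: distance² to centre = 34.25 ≤ 64.25, so it lies inside.
All remaining points lie in this disk, and no smaller disk contains both endpoints, so this is the minimum enclosing circle.
r = √(64.25) ≈ 8.016.

8.016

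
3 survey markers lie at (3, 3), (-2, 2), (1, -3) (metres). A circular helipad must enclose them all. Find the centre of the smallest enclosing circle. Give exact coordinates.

(13/14, 5/14)

Call the three points A, B, C in the order given.
Side lengths²: AB² = 26, AC² = 40, BC² = 34.
Since AC² = 40 < 34 + 26 = 60, the triangle is acute, so the smallest enclosing circle is the circumcircle.
Circumcentre = (13/14, 5/14), r² = 1105/98.
Centre = (13/14, 5/14).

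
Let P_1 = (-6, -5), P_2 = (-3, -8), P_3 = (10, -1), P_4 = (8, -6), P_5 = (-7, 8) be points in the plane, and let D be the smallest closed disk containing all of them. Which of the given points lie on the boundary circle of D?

A smallest enclosing disk is always determined by at most three of the input points on its boundary.
The farthest pair is P_4–P_5 with squared distance 421. The circle on this segment as diameter has centre (0.5, 1) and r² = 421/4 = 105.25.
Check P_1: distance² to centre = 78.25 ≤ 105.25, so it lies inside.
All remaining points lie in this disk, and no smaller disk contains both endpoints, so this is the minimum enclosing circle.
The points at distance exactly r from the centre are P_4, P_5 — 2 points.

P_4, P_5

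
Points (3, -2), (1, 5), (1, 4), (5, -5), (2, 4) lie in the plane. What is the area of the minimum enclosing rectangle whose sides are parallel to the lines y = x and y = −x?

42

In coordinates u = x + y, v = x − y the rectangle is axis-aligned; the map (x,y)→(u,v) scales areas by 2.
u-values: 1, 6, 5, 0, 6; range = 6 − 0 = 6.
v-values: 5, -4, -3, 10, -2; range = 10 − (-4) = 14.
Area = (6 × 14) / 2 = 42.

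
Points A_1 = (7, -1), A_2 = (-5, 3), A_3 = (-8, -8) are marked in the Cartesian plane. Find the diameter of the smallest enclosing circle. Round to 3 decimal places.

Side lengths²: A_1A_2² = 160, A_1A_3² = 274, A_2A_3² = 130.
Since A_1A_3² = 274 < 160 + 130 = 290, the triangle is acute, so the smallest enclosing circle is the circumcircle.
Circumcentre = (-25/36, -49/12), r² = 44525/648.
Diameter = 2r = 2√(44525/648) ≈ 16.578.

16.578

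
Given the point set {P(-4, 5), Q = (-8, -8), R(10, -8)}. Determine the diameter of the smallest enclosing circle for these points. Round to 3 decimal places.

Side lengths²: PQ² = 185, PR² = 365, QR² = 324.
Since PR² = 365 < 324 + 185 = 509, the triangle is acute, so the smallest enclosing circle is the circumcircle.
Circumcentre = (1, -95/26), r² = 67525/676.
Diameter = 2r = 2√(67525/676) ≈ 19.989.

19.989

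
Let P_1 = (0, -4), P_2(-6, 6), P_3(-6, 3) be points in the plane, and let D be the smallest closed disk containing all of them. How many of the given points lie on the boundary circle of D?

Side lengths²: P_1P_2² = 136, P_1P_3² = 85, P_2P_3² = 9.
Since P_1P_2² = 136 ≥ 85 + 9 = 94, the angle opposite P_1P_2 is not acute, so the smallest enclosing circle has P_1P_2 as diameter.
Centre = midpoint of P_1P_2 = (-3, 1), r² = 136/4 = 34.
The points at distance exactly r from the centre are P_1, P_2 — 2 points.

2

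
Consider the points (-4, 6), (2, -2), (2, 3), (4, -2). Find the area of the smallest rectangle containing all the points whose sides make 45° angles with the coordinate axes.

40

In coordinates u = x + y, v = x − y the rectangle is axis-aligned; the map (x,y)→(u,v) scales areas by 2.
u-values: 2, 0, 5, 2; range = 5 − 0 = 5.
v-values: -10, 4, -1, 6; range = 6 − (-10) = 16.
Area = (5 × 16) / 2 = 40.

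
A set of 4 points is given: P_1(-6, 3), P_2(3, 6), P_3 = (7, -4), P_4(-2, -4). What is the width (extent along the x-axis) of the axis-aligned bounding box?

max x = 7, min x = -6, so width = 13.

13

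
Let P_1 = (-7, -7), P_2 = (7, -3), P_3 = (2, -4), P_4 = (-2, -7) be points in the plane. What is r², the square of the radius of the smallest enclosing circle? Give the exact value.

53

By Welzl's lemma the MEC is supported by two points (diametrically opposite) or three points (on a circumcircle).
The farthest pair is P_1–P_2 with squared distance 212. The circle on this segment as diameter has centre (0, -5) and r² = 212/4 = 53.
Check P_3: distance² to centre = 5 ≤ 53, so it lies inside.
All remaining points lie in this disk, and no smaller disk contains both endpoints, so this is the minimum enclosing circle.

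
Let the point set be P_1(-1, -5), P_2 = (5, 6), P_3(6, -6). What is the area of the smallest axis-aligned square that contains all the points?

The bounding box has width 7 and height 12.
An axis-aligned square enclosing the set must have side ≥ max(width, height).
So the minimum side is max(7, 12) = 12.
Area = 12² = 144.

144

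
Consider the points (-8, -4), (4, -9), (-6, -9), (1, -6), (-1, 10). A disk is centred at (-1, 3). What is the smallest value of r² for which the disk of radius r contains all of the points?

169

The required radius is the distance from (-1, 3) to the farthest point.
Squared distances: 98, 169, 169, 85, 49.
Maximum is 169, attained at (4, -9).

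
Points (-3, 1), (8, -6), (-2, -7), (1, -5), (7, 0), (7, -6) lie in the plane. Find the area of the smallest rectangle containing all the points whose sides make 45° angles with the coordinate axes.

144

In coordinates u = x + y, v = x − y the rectangle is axis-aligned; the map (x,y)→(u,v) scales areas by 2.
u-values: -2, 2, -9, -4, 7, 1; range = 7 − (-9) = 16.
v-values: -4, 14, 5, 6, 7, 13; range = 14 − (-4) = 18.
Area = (16 × 18) / 2 = 144.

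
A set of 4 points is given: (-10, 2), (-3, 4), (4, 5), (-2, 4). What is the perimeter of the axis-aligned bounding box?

Width = max x − min x = 4 − (-10) = 14.
Height = max y − min y = 5 − 2 = 3.
Perimeter = 2(14 + 3) = 34.

34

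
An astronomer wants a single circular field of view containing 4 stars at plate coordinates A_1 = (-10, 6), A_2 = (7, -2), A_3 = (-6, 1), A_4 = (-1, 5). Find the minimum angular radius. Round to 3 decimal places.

The farthest pair is A_1–A_2 with squared distance 353. The circle on this segment as diameter has centre (-1.5, 2) and r² = 353/4 = 88.25.
Check A_3: distance² to centre = 21.25 ≤ 88.25, so it lies inside.
All remaining points lie in this disk, and no smaller disk contains both endpoints, so this is the minimum enclosing circle.
r = √(88.25) ≈ 9.394.

9.394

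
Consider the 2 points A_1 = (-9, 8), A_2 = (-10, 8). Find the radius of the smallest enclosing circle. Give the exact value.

0.5

The smallest circle enclosing two points has them as diameter endpoints.
Centre = midpoint = (-9.5, 8); r² = |A_1A_2|²/4 = 1/4 = 0.25.
r = √(0.25) = 0.5.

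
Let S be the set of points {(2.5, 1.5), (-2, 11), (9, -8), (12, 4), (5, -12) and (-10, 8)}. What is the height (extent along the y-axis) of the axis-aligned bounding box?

max y = 11, min y = -12, so height = 23.

23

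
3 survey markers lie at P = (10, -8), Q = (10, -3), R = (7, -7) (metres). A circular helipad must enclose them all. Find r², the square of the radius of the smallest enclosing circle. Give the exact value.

125/18

Side lengths²: PQ² = 25, PR² = 10, QR² = 25.
Since QR² = 25 < 25 + 10 = 35, the triangle is acute, so the smallest enclosing circle is the circumcircle.
Circumcentre = (55/6, -5.5), r² = 125/18.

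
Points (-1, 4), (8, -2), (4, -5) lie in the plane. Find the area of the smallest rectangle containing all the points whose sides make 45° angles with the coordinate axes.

52.5

In coordinates u = x + y, v = x − y the rectangle is axis-aligned; the map (x,y)→(u,v) scales areas by 2.
u-values: 3, 6, -1; range = 6 − (-1) = 7.
v-values: -5, 10, 9; range = 10 − (-5) = 15.
Area = (7 × 15) / 2 = 52.5.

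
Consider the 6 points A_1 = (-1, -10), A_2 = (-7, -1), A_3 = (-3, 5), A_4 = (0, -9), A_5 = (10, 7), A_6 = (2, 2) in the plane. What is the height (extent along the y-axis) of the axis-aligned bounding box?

17

max y = 7, min y = -10, so height = 17.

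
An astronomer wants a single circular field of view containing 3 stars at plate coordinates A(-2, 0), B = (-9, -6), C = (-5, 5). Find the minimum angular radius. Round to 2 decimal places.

Side lengths²: AB² = 85, AC² = 34, BC² = 137.
Since BC² = 137 ≥ 85 + 34 = 119, the angle opposite BC is not acute, so the smallest enclosing circle has BC as diameter.
Centre = midpoint of BC = (-7, -0.5), r² = 137/4 = 34.25.
r = √(34.25) ≈ 5.85.

5.85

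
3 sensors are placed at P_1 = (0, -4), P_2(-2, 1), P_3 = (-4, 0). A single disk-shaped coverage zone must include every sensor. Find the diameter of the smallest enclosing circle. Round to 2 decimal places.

Side lengths²: P_1P_2² = 29, P_1P_3² = 32, P_2P_3² = 5.
Since P_1P_3² = 32 < 29 + 5 = 34, the triangle is acute, so the smallest enclosing circle is the circumcircle.
Circumcentre = (-11/6, -11/6), r² = 145/18.
Diameter = 2r = 2√(145/18) ≈ 5.68.

5.68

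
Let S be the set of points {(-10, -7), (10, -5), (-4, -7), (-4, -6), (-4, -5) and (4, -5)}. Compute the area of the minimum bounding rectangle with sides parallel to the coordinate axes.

40

x ranges over [-10, 10], width 20.
y ranges over [-7, -5], height 2.
Area = 20 × 2 = 40.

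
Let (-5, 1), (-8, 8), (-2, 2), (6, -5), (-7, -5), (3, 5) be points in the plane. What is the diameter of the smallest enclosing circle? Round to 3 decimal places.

The minimum enclosing circle of a finite set is fixed by two of the points (as a diameter) or three (as a circumcircle).
The farthest pair is (-8, 8)–(6, -5) with squared distance 365. The circle on this segment as diameter has centre (-1, 1.5) and r² = 365/4 = 91.25.
Check (-5, 1): distance² to centre = 16.25 ≤ 91.25, so it lies inside.
All remaining points lie in this disk, and no smaller disk contains both endpoints, so this is the minimum enclosing circle.
Diameter = 2r = 2√(91.25) ≈ 19.105.

19.105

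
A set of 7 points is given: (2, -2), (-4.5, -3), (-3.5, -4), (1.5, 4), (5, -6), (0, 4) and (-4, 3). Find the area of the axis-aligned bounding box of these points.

x ranges over [-4.5, 5], width 9.5.
y ranges over [-6, 4], height 10.
Area = 9.5 × 10 = 95.

95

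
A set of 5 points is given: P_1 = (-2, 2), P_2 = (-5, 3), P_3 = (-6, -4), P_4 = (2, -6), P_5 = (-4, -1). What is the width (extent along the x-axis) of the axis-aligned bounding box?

8

max x = 2, min x = -6, so width = 8.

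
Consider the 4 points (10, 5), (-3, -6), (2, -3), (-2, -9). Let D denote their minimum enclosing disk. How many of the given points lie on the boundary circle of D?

By Welzl's lemma the MEC is supported by two points (diametrically opposite) or three points (on a circumcircle).
The farthest pair is (10, 5)–(-2, -9) with squared distance 340. The circle on this segment as diameter has centre (4, -2) and r² = 340/4 = 85.
Check (-3, -6): distance² to centre = 65 ≤ 85, so it lies inside.
All remaining points lie in this disk, and no smaller disk contains both endpoints, so this is the minimum enclosing circle.
The points at distance exactly r from the centre are (10, 5), (-2, -9) — 2 points.

2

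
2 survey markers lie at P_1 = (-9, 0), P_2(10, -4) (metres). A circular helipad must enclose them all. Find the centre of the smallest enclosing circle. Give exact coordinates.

(0.5, -2)

The smallest circle enclosing two points has them as diameter endpoints.
Centre = midpoint = (0.5, -2); r² = |P_1P_2|²/4 = 377/4 = 94.25.
Centre = (0.5, -2).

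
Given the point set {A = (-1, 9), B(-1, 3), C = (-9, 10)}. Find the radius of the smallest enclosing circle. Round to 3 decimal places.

Side lengths²: AB² = 36, AC² = 65, BC² = 113.
Since BC² = 113 ≥ 65 + 36 = 101, the angle opposite BC is not acute, so the smallest enclosing circle has BC as diameter.
Centre = midpoint of BC = (-5, 6.5), r² = 113/4 = 28.25.
r = √(28.25) ≈ 5.315.

5.315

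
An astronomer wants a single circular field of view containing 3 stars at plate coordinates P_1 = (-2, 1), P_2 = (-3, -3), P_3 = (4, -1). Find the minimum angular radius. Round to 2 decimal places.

Side lengths²: P_1P_2² = 17, P_1P_3² = 40, P_2P_3² = 53.
Since P_2P_3² = 53 < 40 + 17 = 57, the triangle is acute, so the smallest enclosing circle is the circumcircle.
Circumcentre = (11/26, -45/26), r² = 4505/338.
r = √(4505/338) ≈ 3.65.

3.65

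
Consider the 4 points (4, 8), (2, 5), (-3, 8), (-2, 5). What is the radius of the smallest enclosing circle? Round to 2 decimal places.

The minimum enclosing circle of a finite set is fixed by two of the points (as a diameter) or three (as a circumcircle).
The minimum enclosing circle is determined by three boundary points: (4, 8), (-3, 8), (-2, 5).
Their circumcentre is (0.5, 7.5) with r² = 12.5.
The farthest remaining point (2, 5) is at distance² 8.5 ≤ 12.5.
r = √(12.5) ≈ 3.54.

3.54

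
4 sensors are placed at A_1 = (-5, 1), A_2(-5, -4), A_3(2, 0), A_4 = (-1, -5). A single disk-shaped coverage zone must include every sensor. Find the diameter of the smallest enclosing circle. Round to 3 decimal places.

The minimum enclosing circle of a finite set is fixed by two of the points (as a diameter) or three (as a circumcircle).
The minimum enclosing circle is determined by three boundary points: A_1, A_2, A_3.
Their circumcentre is (-25/14, -1.5) with r² = 1625/98.
The farthest remaining point A_4 is at distance² 1261/98 ≤ 1625/98.
Diameter = 2r = 2√(1625/98) ≈ 8.144.

8.144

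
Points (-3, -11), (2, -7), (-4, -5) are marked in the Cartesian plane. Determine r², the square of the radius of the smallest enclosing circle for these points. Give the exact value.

7585/578

Call the three points A, B, C in the order given.
Side lengths²: AB² = 41, AC² = 37, BC² = 40.
Since AB² = 41 < 40 + 37 = 77, the triangle is acute, so the smallest enclosing circle is the circumcircle.
Circumcentre = (-53/34, -261/34), r² = 7585/578.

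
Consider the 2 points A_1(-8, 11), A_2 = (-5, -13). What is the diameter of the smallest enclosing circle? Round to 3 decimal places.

24.187

The smallest circle enclosing two points has them as diameter endpoints.
Centre = midpoint = (-6.5, -1); r² = |A_1A_2|²/4 = 585/4 = 146.25.
Diameter = 2r = 2√(146.25) ≈ 24.187.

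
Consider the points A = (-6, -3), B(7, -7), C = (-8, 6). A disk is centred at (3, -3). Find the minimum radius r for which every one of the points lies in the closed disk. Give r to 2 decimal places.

14.21

The required radius is the distance from (3, -3) to the farthest point.
Squared distances: 81, 32, 202.
Maximum is 202, attained at C.
r = √202 ≈ 14.21.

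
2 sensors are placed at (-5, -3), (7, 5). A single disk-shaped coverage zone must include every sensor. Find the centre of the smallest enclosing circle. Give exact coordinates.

The smallest circle enclosing two points has them as diameter endpoints.
Centre = midpoint = (1, 1); r² = |(-5, -3)−(7, 5)|²/4 = 208/4 = 52.
Centre = (1, 1).

(1, 1)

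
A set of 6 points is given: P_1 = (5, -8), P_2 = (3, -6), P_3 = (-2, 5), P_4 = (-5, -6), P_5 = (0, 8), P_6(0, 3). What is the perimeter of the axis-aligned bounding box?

52

Width = max x − min x = 5 − (-5) = 10.
Height = max y − min y = 8 − (-8) = 16.
Perimeter = 2(10 + 16) = 52.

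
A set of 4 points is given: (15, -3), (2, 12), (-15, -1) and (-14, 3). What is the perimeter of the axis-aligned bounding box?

Width = max x − min x = 15 − (-15) = 30.
Height = max y − min y = 12 − (-3) = 15.
Perimeter = 2(30 + 15) = 90.

90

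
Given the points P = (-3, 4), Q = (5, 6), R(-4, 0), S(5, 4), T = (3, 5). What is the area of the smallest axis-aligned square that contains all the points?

The bounding box has width 9 and height 6.
An axis-aligned square enclosing the set must have side ≥ max(width, height).
So the minimum side is max(9, 6) = 9.
Area = 9² = 81.

81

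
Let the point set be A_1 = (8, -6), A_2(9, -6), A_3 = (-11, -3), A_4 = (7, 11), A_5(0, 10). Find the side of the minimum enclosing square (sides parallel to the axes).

20

The bounding box has width 20 and height 17.
An axis-aligned square enclosing the set must have side ≥ max(width, height).
So the minimum side is max(20, 17) = 20.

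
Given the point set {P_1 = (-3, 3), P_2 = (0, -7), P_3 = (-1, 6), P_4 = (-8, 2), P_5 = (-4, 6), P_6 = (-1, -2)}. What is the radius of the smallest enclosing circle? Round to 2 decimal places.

By Welzl's lemma the MEC is supported by two points (diametrically opposite) or three points (on a circumcircle).
The farthest pair is P_2–P_5 with squared distance 185. The circle on this segment as diameter has centre (-2, -0.5) and r² = 185/4 = 46.25.
Check P_1: distance² to centre = 13.25 ≤ 46.25, so it lies inside.
All remaining points lie in this disk, and no smaller disk contains both endpoints, so this is the minimum enclosing circle.
r = √(46.25) ≈ 6.80.

6.80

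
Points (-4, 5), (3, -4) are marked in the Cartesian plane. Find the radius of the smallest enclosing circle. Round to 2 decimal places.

The smallest circle enclosing two points has them as diameter endpoints.
Centre = midpoint = (-0.5, 0.5); r² = |(-4, 5)−(3, -4)|²/4 = 130/4 = 32.5.
r = √(32.5) ≈ 5.70.

5.70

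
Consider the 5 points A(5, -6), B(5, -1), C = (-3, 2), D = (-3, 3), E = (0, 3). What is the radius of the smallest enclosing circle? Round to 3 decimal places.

A smallest enclosing disk is always determined by at most three of the input points on its boundary.
The farthest pair is A–D with squared distance 145. The circle on this segment as diameter has centre (1, -1.5) and r² = 145/4 = 36.25.
Check B: distance² to centre = 16.25 ≤ 36.25, so it lies inside.
All remaining points lie in this disk, and no smaller disk contains both endpoints, so this is the minimum enclosing circle.
r = √(36.25) ≈ 6.021.

6.021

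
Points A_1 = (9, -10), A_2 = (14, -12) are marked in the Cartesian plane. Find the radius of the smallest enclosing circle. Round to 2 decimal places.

The smallest circle enclosing two points has them as diameter endpoints.
Centre = midpoint = (11.5, -11); r² = |A_1A_2|²/4 = 29/4 = 7.25.
r = √(7.25) ≈ 2.69.

2.69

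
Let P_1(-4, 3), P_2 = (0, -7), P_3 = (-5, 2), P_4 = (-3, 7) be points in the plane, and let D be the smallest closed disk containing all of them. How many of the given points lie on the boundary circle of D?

2

By Welzl's lemma the MEC is supported by two points (diametrically opposite) or three points (on a circumcircle).
The farthest pair is P_2–P_4 with squared distance 205. The circle on this segment as diameter has centre (-1.5, 0) and r² = 205/4 = 51.25.
Check P_1: distance² to centre = 15.25 ≤ 51.25, so it lies inside.
All remaining points lie in this disk, and no smaller disk contains both endpoints, so this is the minimum enclosing circle.
The points at distance exactly r from the centre are P_2, P_4 — 2 points.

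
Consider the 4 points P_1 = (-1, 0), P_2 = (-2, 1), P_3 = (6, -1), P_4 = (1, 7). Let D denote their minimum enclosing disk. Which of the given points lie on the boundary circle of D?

The minimum enclosing circle of a finite set is fixed by two of the points (as a diameter) or three (as a circumcircle).
The minimum enclosing circle is determined by three boundary points: P_2, P_3, P_4.
Their circumcentre is (47/18, 22/9) with r² = 7565/324.
The farthest remaining point P_1 is at distance² 6161/324 ≤ 7565/324.
The points at distance exactly r from the centre are P_2, P_3, P_4 — 3 points.

P_2, P_3, P_4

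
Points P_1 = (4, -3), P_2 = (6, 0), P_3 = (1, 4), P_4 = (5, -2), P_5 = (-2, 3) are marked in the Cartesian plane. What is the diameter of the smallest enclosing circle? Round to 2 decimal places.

A smallest enclosing disk is always determined by at most three of the input points on its boundary.
The minimum enclosing circle is determined by three boundary points: P_1, P_2, P_5.
Their circumcentre is (1.7, 0.7) with r² = 18.98.
The farthest remaining point P_4 is at distance² 18.18 ≤ 18.98.
Diameter = 2r = 2√(18.98) ≈ 8.71.

8.71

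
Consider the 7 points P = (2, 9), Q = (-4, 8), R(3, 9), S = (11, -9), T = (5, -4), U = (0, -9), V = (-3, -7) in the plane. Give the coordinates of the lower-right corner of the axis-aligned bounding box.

x-range [-4, 11], y-range [-9, 9].
The lower-right corner is (11, -9).

(11, -9)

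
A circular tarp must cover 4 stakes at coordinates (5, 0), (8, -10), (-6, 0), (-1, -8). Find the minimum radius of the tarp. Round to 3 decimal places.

8.602

The minimum enclosing circle of a finite set is fixed by two of the points (as a diameter) or three (as a circumcircle).
The farthest pair is (8, -10)–(-6, 0) with squared distance 296. The circle on this segment as diameter has centre (1, -5) and r² = 296/4 = 74.
Check (5, 0): distance² to centre = 41 ≤ 74, so it lies inside.
All remaining points lie in this disk, and no smaller disk contains both endpoints, so this is the minimum enclosing circle.
r = √74 ≈ 8.602.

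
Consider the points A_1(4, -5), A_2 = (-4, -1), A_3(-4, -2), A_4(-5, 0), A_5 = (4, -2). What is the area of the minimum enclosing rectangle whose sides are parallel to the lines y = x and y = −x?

56

In coordinates u = x + y, v = x − y the rectangle is axis-aligned; the map (x,y)→(u,v) scales areas by 2.
u-values: -1, -5, -6, -5, 2; range = 2 − (-6) = 8.
v-values: 9, -3, -2, -5, 6; range = 9 − (-5) = 14.
Area = (8 × 14) / 2 = 56.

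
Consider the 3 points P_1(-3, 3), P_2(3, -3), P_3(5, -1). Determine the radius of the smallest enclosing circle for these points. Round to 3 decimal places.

Side lengths²: P_1P_2² = 72, P_1P_3² = 80, P_2P_3² = 8.
Since P_1P_3² = 80 ≥ 72 + 8 = 80, the angle opposite P_1P_3 is not acute, so the smallest enclosing circle has P_1P_3 as diameter.
Centre = midpoint of P_1P_3 = (1, 1), r² = 80/4 = 20.
r = √20 ≈ 4.472.

4.472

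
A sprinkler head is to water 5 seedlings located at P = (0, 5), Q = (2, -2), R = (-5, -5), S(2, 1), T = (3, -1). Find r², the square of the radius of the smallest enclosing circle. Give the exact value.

31.25

The farthest pair is P–R with squared distance 125. The circle on this segment as diameter has centre (-2.5, 0) and r² = 125/4 = 31.25.
Check Q: distance² to centre = 24.25 ≤ 31.25, so it lies inside.
All remaining points lie in this disk, and no smaller disk contains both endpoints, so this is the minimum enclosing circle.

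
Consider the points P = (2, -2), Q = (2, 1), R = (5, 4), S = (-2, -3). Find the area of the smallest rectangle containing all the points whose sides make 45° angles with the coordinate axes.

21

In coordinates u = x + y, v = x − y the rectangle is axis-aligned; the map (x,y)→(u,v) scales areas by 2.
u-values: 0, 3, 9, -5; range = 9 − (-5) = 14.
v-values: 4, 1, 1, 1; range = 4 − 1 = 3.
Area = (14 × 3) / 2 = 21.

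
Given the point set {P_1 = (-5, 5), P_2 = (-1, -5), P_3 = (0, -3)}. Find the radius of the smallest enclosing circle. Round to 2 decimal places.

5.39

Side lengths²: P_1P_2² = 116, P_1P_3² = 89, P_2P_3² = 5.
Since P_1P_2² = 116 ≥ 89 + 5 = 94, the angle opposite P_1P_2 is not acute, so the smallest enclosing circle has P_1P_2 as diameter.
Centre = midpoint of P_1P_2 = (-3, 0), r² = 116/4 = 29.
r = √29 ≈ 5.39.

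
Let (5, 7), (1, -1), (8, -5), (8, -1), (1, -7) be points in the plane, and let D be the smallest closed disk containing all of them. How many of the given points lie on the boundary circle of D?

2

The minimum enclosing circle of a finite set is fixed by two of the points (as a diameter) or three (as a circumcircle).
The farthest pair is (5, 7)–(1, -7) with squared distance 212. The circle on this segment as diameter has centre (3, 0) and r² = 212/4 = 53.
Check (1, -1): distance² to centre = 5 ≤ 53, so it lies inside.
All remaining points lie in this disk, and no smaller disk contains both endpoints, so this is the minimum enclosing circle.
The points at distance exactly r from the centre are (5, 7), (1, -7) — 2 points.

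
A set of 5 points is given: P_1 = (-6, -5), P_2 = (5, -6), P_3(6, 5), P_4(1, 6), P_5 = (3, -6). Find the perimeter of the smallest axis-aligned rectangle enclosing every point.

Width = max x − min x = 6 − (-6) = 12.
Height = max y − min y = 6 − (-6) = 12.
Perimeter = 2(12 + 12) = 48.

48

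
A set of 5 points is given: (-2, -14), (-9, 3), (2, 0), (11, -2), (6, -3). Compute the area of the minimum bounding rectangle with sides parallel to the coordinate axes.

x ranges over [-9, 11], width 20.
y ranges over [-14, 3], height 17.
Area = 20 × 17 = 340.

340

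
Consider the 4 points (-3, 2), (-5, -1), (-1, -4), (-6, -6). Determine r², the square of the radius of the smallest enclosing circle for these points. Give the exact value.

A smallest enclosing disk is always determined by at most three of the input points on its boundary.
The farthest pair is (-3, 2)–(-6, -6) with squared distance 73. The circle on this segment as diameter has centre (-4.5, -2) and r² = 73/4 = 18.25.
Check (-5, -1): distance² to centre = 1.25 ≤ 18.25, so it lies inside.
All remaining points lie in this disk, and no smaller disk contains both endpoints, so this is the minimum enclosing circle.

18.25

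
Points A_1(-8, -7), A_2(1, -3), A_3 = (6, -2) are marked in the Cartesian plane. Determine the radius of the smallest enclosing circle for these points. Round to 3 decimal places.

Side lengths²: A_1A_2² = 97, A_1A_3² = 221, A_2A_3² = 26.
Since A_1A_3² = 221 ≥ 97 + 26 = 123, the angle opposite A_1A_3 is not acute, so the smallest enclosing circle has A_1A_3 as diameter.
Centre = midpoint of A_1A_3 = (-1, -4.5), r² = 221/4 = 55.25.
r = √(55.25) ≈ 7.433.

7.433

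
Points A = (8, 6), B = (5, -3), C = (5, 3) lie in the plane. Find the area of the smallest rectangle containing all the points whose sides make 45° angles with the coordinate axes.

36

In coordinates u = x + y, v = x − y the rectangle is axis-aligned; the map (x,y)→(u,v) scales areas by 2.
u-values: 14, 2, 8; range = 14 − 2 = 12.
v-values: 2, 8, 2; range = 8 − 2 = 6.
Area = (12 × 6) / 2 = 36.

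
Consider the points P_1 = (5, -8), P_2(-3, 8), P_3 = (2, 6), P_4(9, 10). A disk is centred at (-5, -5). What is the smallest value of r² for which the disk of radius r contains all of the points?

421

The required radius is the distance from (-5, -5) to the farthest point.
Squared distances: 109, 173, 170, 421.
Maximum is 421, attained at P_4.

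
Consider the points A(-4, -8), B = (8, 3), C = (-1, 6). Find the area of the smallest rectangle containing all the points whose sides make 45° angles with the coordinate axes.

138

In coordinates u = x + y, v = x − y the rectangle is axis-aligned; the map (x,y)→(u,v) scales areas by 2.
u-values: -12, 11, 5; range = 11 − (-12) = 23.
v-values: 4, 5, -7; range = 5 − (-7) = 12.
Area = (23 × 12) / 2 = 138.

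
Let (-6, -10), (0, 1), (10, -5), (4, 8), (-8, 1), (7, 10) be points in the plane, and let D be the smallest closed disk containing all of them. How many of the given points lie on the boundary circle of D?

2

By Welzl's lemma the MEC is supported by two points (diametrically opposite) or three points (on a circumcircle).
The farthest pair is (-6, -10)–(7, 10) with squared distance 569. The circle on this segment as diameter has centre (0.5, 0) and r² = 569/4 = 142.25.
Check (0, 1): distance² to centre = 1.25 ≤ 142.25, so it lies inside.
All remaining points lie in this disk, and no smaller disk contains both endpoints, so this is the minimum enclosing circle.
The points at distance exactly r from the centre are (-6, -10), (7, 10) — 2 points.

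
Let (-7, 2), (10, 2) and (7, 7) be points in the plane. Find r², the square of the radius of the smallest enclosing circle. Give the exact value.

Call the three points A, B, C in the order given.
Side lengths²: AB² = 289, AC² = 221, BC² = 34.
Since AB² = 289 ≥ 221 + 34 = 255, the angle opposite AB is not acute, so the smallest enclosing circle has AB as diameter.
Centre = midpoint of AB = (1.5, 2), r² = 289/4 = 72.25.

72.25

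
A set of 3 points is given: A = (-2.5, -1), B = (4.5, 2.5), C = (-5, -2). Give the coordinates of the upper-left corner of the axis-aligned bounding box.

(-5, 2.5)

x-range [-5, 4.5], y-range [-2, 2.5].
The upper-left corner is (-5, 2.5).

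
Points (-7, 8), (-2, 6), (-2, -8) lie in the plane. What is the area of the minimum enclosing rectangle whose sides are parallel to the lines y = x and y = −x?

147

In coordinates u = x + y, v = x − y the rectangle is axis-aligned; the map (x,y)→(u,v) scales areas by 2.
u-values: 1, 4, -10; range = 4 − (-10) = 14.
v-values: -15, -8, 6; range = 6 − (-15) = 21.
Area = (14 × 21) / 2 = 147.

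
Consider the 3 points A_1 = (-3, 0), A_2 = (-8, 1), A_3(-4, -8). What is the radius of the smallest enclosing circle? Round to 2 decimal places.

Side lengths²: A_1A_2² = 26, A_1A_3² = 65, A_2A_3² = 97.
Since A_2A_3² = 97 ≥ 65 + 26 = 91, the angle opposite A_2A_3 is not acute, so the smallest enclosing circle has A_2A_3 as diameter.
Centre = midpoint of A_2A_3 = (-6, -3.5), r² = 97/4 = 24.25.
r = √(24.25) ≈ 4.92.

4.92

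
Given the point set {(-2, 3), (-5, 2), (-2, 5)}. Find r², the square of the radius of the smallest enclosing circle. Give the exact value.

Call the three points A, B, C in the order given.
Side lengths²: AB² = 10, AC² = 4, BC² = 18.
Since BC² = 18 ≥ 10 + 4 = 14, the angle opposite BC is not acute, so the smallest enclosing circle has BC as diameter.
Centre = midpoint of BC = (-3.5, 3.5), r² = 18/4 = 4.5.

4.5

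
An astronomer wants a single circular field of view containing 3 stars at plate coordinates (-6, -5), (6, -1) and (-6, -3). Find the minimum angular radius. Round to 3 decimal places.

6.325

Call the three points A, B, C in the order given.
Side lengths²: AB² = 160, AC² = 4, BC² = 148.
Since AB² = 160 ≥ 148 + 4 = 152, the angle opposite AB is not acute, so the smallest enclosing circle has AB as diameter.
Centre = midpoint of AB = (0, -3), r² = 160/4 = 40.
r = √40 ≈ 6.325.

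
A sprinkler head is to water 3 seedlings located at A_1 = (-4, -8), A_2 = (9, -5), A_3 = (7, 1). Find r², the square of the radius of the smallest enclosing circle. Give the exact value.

Side lengths²: A_1A_2² = 178, A_1A_3² = 202, A_2A_3² = 40.
Since A_1A_3² = 202 < 178 + 40 = 218, the triangle is acute, so the smallest enclosing circle is the circumcircle.
Circumcentre = (27/14, -169/42), r² = 44945/882.

44945/882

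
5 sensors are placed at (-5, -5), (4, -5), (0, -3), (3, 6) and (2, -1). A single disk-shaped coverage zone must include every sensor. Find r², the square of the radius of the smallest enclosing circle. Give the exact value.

The minimum enclosing circle of a finite set is fixed by two of the points (as a diameter) or three (as a circumcircle).
The minimum enclosing circle is determined by three boundary points: (-5, -5), (4, -5), (3, 6).
Their circumcentre is (-0.5, 3/22) with r² = 11285/242.
The farthest remaining point (0, -3) is at distance² 2441/242 ≤ 11285/242.

11285/242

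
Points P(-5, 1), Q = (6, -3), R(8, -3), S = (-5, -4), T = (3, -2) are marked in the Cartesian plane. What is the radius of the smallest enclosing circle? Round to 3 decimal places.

By Welzl's lemma the MEC is supported by two points (diametrically opposite) or three points (on a circumcircle).
The minimum enclosing circle is determined by three boundary points: P, R, S.
Their circumcentre is (35/26, -1.5) with r² = 15725/338.
The farthest remaining point Q is at distance² 8081/338 ≤ 15725/338.
r = √(15725/338) ≈ 6.821.

6.821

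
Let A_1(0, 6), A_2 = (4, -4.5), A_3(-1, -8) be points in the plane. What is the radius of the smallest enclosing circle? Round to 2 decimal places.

Side lengths²: A_1A_2² = 126.25, A_1A_3² = 197, A_2A_3² = 37.25.
Since A_1A_3² = 197 ≥ 126.25 + 37.25 = 163.5, the angle opposite A_1A_3 is not acute, so the smallest enclosing circle has A_1A_3 as diameter.
Centre = midpoint of A_1A_3 = (-0.5, -1), r² = 197/4 = 49.25.
r = √(49.25) ≈ 7.02.

7.02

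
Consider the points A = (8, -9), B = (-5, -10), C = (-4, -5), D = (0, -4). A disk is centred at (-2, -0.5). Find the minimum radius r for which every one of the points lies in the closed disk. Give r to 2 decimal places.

The required radius is the distance from (-2, -0.5) to the farthest point.
Squared distances: 172.25, 99.25, 24.25, 16.25.
Maximum is 172.25, attained at A.
r = √(172.25) ≈ 13.12.

13.12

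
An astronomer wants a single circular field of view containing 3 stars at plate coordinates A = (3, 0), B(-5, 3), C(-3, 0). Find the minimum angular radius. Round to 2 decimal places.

4.27

Side lengths²: AB² = 73, AC² = 36, BC² = 13.
Since AB² = 73 ≥ 36 + 13 = 49, the angle opposite AB is not acute, so the smallest enclosing circle has AB as diameter.
Centre = midpoint of AB = (-1, 1.5), r² = 73/4 = 18.25.
r = √(18.25) ≈ 4.27.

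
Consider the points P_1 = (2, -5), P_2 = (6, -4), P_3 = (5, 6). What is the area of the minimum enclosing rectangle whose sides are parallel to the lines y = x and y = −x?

In coordinates u = x + y, v = x − y the rectangle is axis-aligned; the map (x,y)→(u,v) scales areas by 2.
u-values: -3, 2, 11; range = 11 − (-3) = 14.
v-values: 7, 10, -1; range = 10 − (-1) = 11.
Area = (14 × 11) / 2 = 77.

77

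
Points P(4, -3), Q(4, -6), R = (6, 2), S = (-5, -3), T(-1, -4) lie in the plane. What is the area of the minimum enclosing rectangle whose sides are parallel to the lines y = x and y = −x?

In coordinates u = x + y, v = x − y the rectangle is axis-aligned; the map (x,y)→(u,v) scales areas by 2.
u-values: 1, -2, 8, -8, -5; range = 8 − (-8) = 16.
v-values: 7, 10, 4, -2, 3; range = 10 − (-2) = 12.
Area = (16 × 12) / 2 = 96.

96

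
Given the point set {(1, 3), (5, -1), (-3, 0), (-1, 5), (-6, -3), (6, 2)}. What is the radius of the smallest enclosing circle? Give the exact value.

By Welzl's lemma the MEC is supported by two points (diametrically opposite) or three points (on a circumcircle).
The farthest pair is (-6, -3)–(6, 2) with squared distance 169. The circle on this segment as diameter has centre (0, -0.5) and r² = 169/4 = 42.25.
Check (1, 3): distance² to centre = 13.25 ≤ 42.25, so it lies inside.
All remaining points lie in this disk, and no smaller disk contains both endpoints, so this is the minimum enclosing circle.
r = √(42.25) = 6.5.

6.5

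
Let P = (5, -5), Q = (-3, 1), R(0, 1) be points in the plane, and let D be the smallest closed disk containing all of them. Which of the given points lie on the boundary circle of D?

Side lengths²: PQ² = 100, PR² = 61, QR² = 9.
Since PQ² = 100 ≥ 61 + 9 = 70, the angle opposite PQ is not acute, so the smallest enclosing circle has PQ as diameter.
Centre = midpoint of PQ = (1, -2), r² = 100/4 = 25.
The points at distance exactly r from the centre are P, Q — 2 points.

P, Q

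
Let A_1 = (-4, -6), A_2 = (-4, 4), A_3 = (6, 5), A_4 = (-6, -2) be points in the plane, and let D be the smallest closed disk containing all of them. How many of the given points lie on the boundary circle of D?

A smallest enclosing disk is always determined by at most three of the input points on its boundary.
The farthest pair is A_1–A_3 with squared distance 221. The circle on this segment as diameter has centre (1, -0.5) and r² = 221/4 = 55.25.
Check A_2: distance² to centre = 45.25 ≤ 55.25, so it lies inside.
All remaining points lie in this disk, and no smaller disk contains both endpoints, so this is the minimum enclosing circle.
The points at distance exactly r from the centre are A_1, A_3 — 2 points.

2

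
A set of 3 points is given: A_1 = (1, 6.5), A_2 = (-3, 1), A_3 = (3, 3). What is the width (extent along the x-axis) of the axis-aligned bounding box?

max x = 3, min x = -3, so width = 6.

6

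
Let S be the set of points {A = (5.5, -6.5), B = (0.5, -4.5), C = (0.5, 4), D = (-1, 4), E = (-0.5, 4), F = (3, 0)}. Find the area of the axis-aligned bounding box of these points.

x ranges over [-1, 5.5], width 6.5.
y ranges over [-6.5, 4], height 10.5.
Area = 6.5 × 10.5 = 68.25.

68.25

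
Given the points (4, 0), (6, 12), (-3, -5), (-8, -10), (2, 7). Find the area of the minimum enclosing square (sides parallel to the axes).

484

The bounding box has width 14 and height 22.
An axis-aligned square enclosing the set must have side ≥ max(width, height).
So the minimum side is max(14, 22) = 22.
Area = 22² = 484.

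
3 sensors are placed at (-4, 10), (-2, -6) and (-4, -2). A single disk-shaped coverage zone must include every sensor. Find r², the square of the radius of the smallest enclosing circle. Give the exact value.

65

Call the three points A, B, C in the order given.
Side lengths²: AB² = 260, AC² = 144, BC² = 20.
Since AB² = 260 ≥ 144 + 20 = 164, the angle opposite AB is not acute, so the smallest enclosing circle has AB as diameter.
Centre = midpoint of AB = (-3, 2), r² = 260/4 = 65.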